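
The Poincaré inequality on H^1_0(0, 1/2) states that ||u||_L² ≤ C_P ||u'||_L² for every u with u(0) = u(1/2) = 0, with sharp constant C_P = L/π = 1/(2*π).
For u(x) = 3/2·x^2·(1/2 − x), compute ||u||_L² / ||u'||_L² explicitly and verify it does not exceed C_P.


||u||_L² / ||u'||_L² = sqrt(14)/28 < C_P = 1/(2*π).

u(x) = 3/2·x^2·(1/2 − x), so u'(x) = 3*x*(1 - 3*x)/2.
u(x) = 3/2·x^2·(1/2 − x) vanishes at x = 0 and x = 1/2, so u ∈ H^1_0(0, 1/2). Differentiate via the product rule and integrate the resulting polynomials term by term.
  ∫_0^1/2 u² dx = ∫_0^1/2 (9*x^6/4 - 9*x^5/4 + 9*x^4/16) dx. Term by term:
    ∫_0^1/2 9*x^6/4 dx = 9/3584;  ∫_0^1/2 -9*x^5/4 dx = -3/512;  ∫_0^1/2 9*x^4/16 dx = 9/2560.
  Sum: 9/3584 − 3/512 + 9/2560 = 3/17920.
  ∫_0^1/2 (u')² dx = ∫_0^1/2 (81*x^4/4 - 27*x^3/2 + 9*x^2/4) dx. Term by term:
    ∫_0^1/2 81*x^4/4 dx = 81/640;  ∫_0^1/2 -27*x^3/2 dx = -27/128;  ∫_0^1/2 9*x^2/4 dx = 3/32.
  Sum: 81/640 − 27/128 + 3/32 = 3/320.
∫_0^1/2 u² dx = 3/17920, so ||u||_L² = sqrt(210)/1120.
∫_0^1/2 (u')² dx = 3/320, so ||u'||_L² = sqrt(15)/40.
Ratio ||u||_L² / ||u'||_L² = sqrt(14)/28.
Sharp Poincaré constant on H^1_0(0, 1/2) is C_P = L/π = 1/(2*π), achieved by sin(2*π·x).
A polynomial bump cannot attain the sharp Poincaré constant (only the first sine eigenfunction does), so the ratio is strictly less than C_P, consistent with ||u||_L² ≤ C_P ||u'||_L².


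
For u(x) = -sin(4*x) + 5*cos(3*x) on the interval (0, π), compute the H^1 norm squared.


||u||_{H^1(0,π)}^2 = -800/7 + 267*π/2

u'(x) = -15*sin(3*x) - 4*cos(4*x).
Expand u² and (u')² and integrate term by term on (0, π), using: for integers n ≥ 1, ∫_0^π sin²(nx) dx = ∫_0^π cos²(nx) dx = π/2; for n ≠ n', ∫_0^π sin(nx)sin(n'x) dx = ∫_0^π cos(nx)cos(n'x) dx = 0; and by product-to-sum, ∫_0^π sin(nx)cos(n'x) dx = ½∫_0^π [sin((n+n')x) + sin((n−n')x)] dx, which is 0 when n+n' is even and 2n/(n²−n'²) when n+n' is odd (it need not vanish on (0, π)).
  u² squared terms: (-1)²·∫sin(4x)² dx = 1·π/2 = π/2;  (5)²·∫cos(3x)² dx = 25·π/2 = 25*π/2.
  u² cross terms: 2·(-1)·(5)·∫sin(4x)·cos(3x) dx = -10·(8/7) = -80/7.
  So ∫_0^π u² dx = π/2 + 25*π/2 − 80/7 = -80/7 + 13*π.
  (u')² squared terms: (-15)²·∫sin(3x)² dx = 225·π/2 = 225*π/2;  (-4)²·∫cos(4x)² dx = 16·π/2 = 8*π.
  (u')² cross terms: 2·(-15)·(-4)·∫sin(3x)·cos(4x) dx = 120·(-6/7) = -720/7.
  So ∫_0^π (u')² dx = 225*π/2 + 8*π − 720/7 = -720/7 + 241*π/2.
||u||_{H^1}^2 = (-80/7 + 13*π) + (-720/7 + 241*π/2) = -800/7 + 267*π/2.


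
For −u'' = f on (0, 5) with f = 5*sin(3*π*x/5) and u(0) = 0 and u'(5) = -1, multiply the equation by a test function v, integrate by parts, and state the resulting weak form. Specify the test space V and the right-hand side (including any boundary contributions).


V = {v ∈ H^1(0, 5) : v(0) = 0} (test functions vanish at x = 0 where u is specified); weak form: ∫_0^5 u'v' dx = ∫_0^5 (5*sin(3*π*x/5)) v dx − v(5) for all v ∈ V.

Multiply both sides by a test function v and integrate from 0 to 5:
  ∫_0^5 −u''(x) v(x) dx = ∫_0^5 f(x) v(x) dx.
Integrate the LHS by parts once:
  ∫_0^5 −u'' v dx = −[u'(x) v(x)]_0^5 + ∫_0^5 u'(x) v'(x) dx.
Thus ∫_0^5 u'(x) v'(x) dx = ∫_0^5 f(x) v(x) dx + [u'(x) v(x)]_0^5.
Choose V so that boundary terms are either known or forced to vanish.
Mixed BC: u(0) = 0 (Dirichlet) and u'(5) = -1 (Neumann). Define V = {v ∈ H^1(0, 5) : v(0) = 0}. Then [u' v]_0^5 = u'(5)·v(5) − u'(0)·0 = − v(5).
Weak formulation: find u (satisfying any essential BC) such that ∫_0^5 u'(x) v'(x) dx = ∫_0^5 f v dx − v(5) for all v ∈ V (Dirichlet at 0 absorbed into V; Neumann datum at x = 5 contributes the boundary term).
Substituting f(x) = 5*sin(3*π*x/5), the right-hand side is ∫_0^5 (5*sin(3*π*x/5)) v dx − v(5).


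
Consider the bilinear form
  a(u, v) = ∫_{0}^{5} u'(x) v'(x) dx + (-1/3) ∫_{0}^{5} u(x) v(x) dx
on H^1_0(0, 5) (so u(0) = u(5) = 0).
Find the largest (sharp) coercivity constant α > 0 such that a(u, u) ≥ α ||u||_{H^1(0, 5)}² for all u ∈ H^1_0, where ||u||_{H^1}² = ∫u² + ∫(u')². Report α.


α = (-25/3 + π^2)/(π^2 + 25)

Coercivity of a(·,·) on H^1_0(0, 5) means a(u, u) ≥ α ||u||_{H^1}² for every u ∈ H^1_0.
The interval has length L = 5, and Poincaré/coercivity depend only on L. Here a(u, u) = ∫(u')² + (-1/3)·∫u².
Here c = -1/3 < 0 with |c| < (π/L)² = π^2/25, so coercivity still holds. The condition a(u,u) ≥ α||u||_{H^1}² reads (1−α)∫(u')² ≥ (α−c)∫u². Any admissible α is ≤ 1 (rapidly oscillating u have ∫u²/∫(u')² → 0), and α = 1 would force 0 ≥ (1−c)∫u², impossible since c < 1; so 1−α > 0. By the sharp Poincaré inequality on H^1_0 of an interval of length L, ∫(u')² ≥ (π/L)²∫u² with equality for the first sine mode sin(π(x−x₀)/L) (x₀ the left endpoint), so the inequality holds for all u iff (1−α)(π/L)² ≥ α − c, i.e. α ≤ ((π/L)² + c)/((π/L)² + 1) = (1 + c(L/π)²)/(1 + (L/π)²). (Direct route, valid since c ≤ 0: Poincaré gives c∫u² ≥ c(L/π)²∫(u')², so a(u,u) ≥ (1 + c(L/π)²)∫(u')², while ||u||_{H^1}² ≤ (1 + (L/π)²)∫(u')²; dividing yields the same α.) With (π/L)² = π^2/25 and c = -1/3, the largest admissible constant is α = ((π/L)² + c)/((π/L)² + 1).
Simplifying, α = (-25/3 + π^2)/(π^2 + 25).


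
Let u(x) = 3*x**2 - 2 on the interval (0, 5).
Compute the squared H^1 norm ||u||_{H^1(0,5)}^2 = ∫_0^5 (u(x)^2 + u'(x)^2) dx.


||u||_{H^1}^2 = 6645

The H^1 norm (squared) on an interval (0, L) is
  ||u||_{H^1}^2 = ∫_0^L u(x)^2 dx + ∫_0^L u'(x)^2 dx.
Compute u'(x) = 6*x.
Then u(x)^2 = 9*x**4 - 12*x**2 + 4 and u'(x)^2 = 36*x**2.
Integrate each monomial from 0 to 5 using ∫_0^5 c·x^n dx = c·5^(n+1)/(n+1):
  ∫_0^5 u(x)^2 dx = ∫_0^5 (9*x^4 - 12*x^2 + 4) dx. Term by term:
    ∫_0^5 9*x^4 dx = 5625;  ∫_0^5 -12*x^2 dx = -500;  ∫_0^5 4 dx = 20.
  Sum: 5625 − 500 + 20 = 5145.
  ∫_0^5 u'(x)^2 dx = ∫_0^5 (36*x^2) dx. Term by term:
    ∫_0^5 36*x^2 dx = 1500.
Adding: ||u||_{H^1}^2 = 5145 + 1500 = 6645.


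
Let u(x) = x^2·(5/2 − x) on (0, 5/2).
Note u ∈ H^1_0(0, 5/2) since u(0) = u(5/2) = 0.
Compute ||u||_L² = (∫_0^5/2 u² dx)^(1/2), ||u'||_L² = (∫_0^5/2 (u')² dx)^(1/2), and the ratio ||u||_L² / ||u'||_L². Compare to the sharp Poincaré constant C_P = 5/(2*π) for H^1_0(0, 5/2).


||u||_L² / ||u'||_L² = 5*sqrt(14)/28 < C_P = 5/(2*π).

u(x) = x^2·(5/2 − x), so u'(x) = x*(5 - 3*x).
u(x) = x^2·(5/2 − x) vanishes at x = 0 and x = 5/2, so u ∈ H^1_0(0, 5/2). Differentiate via the product rule and integrate the resulting polynomials term by term.
  ∫_0^5/2 u² dx = ∫_0^5/2 (x^6 - 5*x^5 + 25*x^4/4) dx. Term by term:
    ∫_0^5/2 x^6 dx = 78125/896;  ∫_0^5/2 -5*x^5 dx = -78125/384;  ∫_0^5/2 25*x^4/4 dx = 15625/128.
  Sum: 78125/896 − 78125/384 + 15625/128 = 15625/2688.
  ∫_0^5/2 (u')² dx = ∫_0^5/2 (9*x^4 - 30*x^3 + 25*x^2) dx. Term by term:
    ∫_0^5/2 9*x^4 dx = 5625/32;  ∫_0^5/2 -30*x^3 dx = -9375/32;  ∫_0^5/2 25*x^2 dx = 3125/24.
  Sum: 5625/32 − 9375/32 + 3125/24 = 625/48.
∫_0^5/2 u² dx = 15625/2688, so ||u||_L² = 125*sqrt(42)/336.
∫_0^5/2 (u')² dx = 625/48, so ||u'||_L² = 25*sqrt(3)/12.
Ratio ||u||_L² / ||u'||_L² = 5*sqrt(14)/28.
Sharp Poincaré constant on H^1_0(0, 5/2) is C_P = L/π = 5/(2*π), achieved by sin(2*π/5·x).
A polynomial bump cannot attain the sharp Poincaré constant (only the first sine eigenfunction does), so the ratio is strictly less than C_P, consistent with ||u||_L² ≤ C_P ||u'||_L².


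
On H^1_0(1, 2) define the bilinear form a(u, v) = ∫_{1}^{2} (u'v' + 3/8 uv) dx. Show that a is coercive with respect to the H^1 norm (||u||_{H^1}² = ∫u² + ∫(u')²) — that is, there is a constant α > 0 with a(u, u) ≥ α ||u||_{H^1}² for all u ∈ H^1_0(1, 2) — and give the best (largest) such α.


α = (3/8 + π^2)/(1 + π^2)

Coercivity of a(·,·) on H^1_0(1, 2) means a(u, u) ≥ α ||u||_{H^1}² for every u ∈ H^1_0.
The interval has length L = 1, and Poincaré/coercivity depend only on L. Here a(u, u) = ∫(u')² + (3/8)·∫u².
Here 0 < c = 3/8 < 1. The condition a(u,u) ≥ α||u||_{H^1}² reads (1−α)∫(u')² ≥ (α−c)∫u². Any admissible α is ≤ 1 (rapidly oscillating u have ∫u²/∫(u')² → 0), and α = 1 would force 0 ≥ (1−c)∫u², impossible since c < 1; so 1−α > 0. By the sharp Poincaré inequality on H^1_0 of an interval of length L, ∫(u')² ≥ (π/L)²∫u² with equality for the first sine mode sin(π(x−x₀)/L) (x₀ the left endpoint), so the inequality holds for all u iff (1−α)(π/L)² ≥ α − c, i.e. α ≤ ((π/L)² + c)/((π/L)² + 1) = (1 + c(L/π)²)/(1 + (L/π)²). With (π/L)² = π^2 and c = 3/8, the largest admissible constant is α = ((π/L)² + c)/((π/L)² + 1).
Simplifying, α = (3/8 + π^2)/(1 + π^2).


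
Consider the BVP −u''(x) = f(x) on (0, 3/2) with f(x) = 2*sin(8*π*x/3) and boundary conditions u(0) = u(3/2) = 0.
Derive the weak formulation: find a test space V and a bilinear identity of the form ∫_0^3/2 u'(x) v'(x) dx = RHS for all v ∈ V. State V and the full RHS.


V = H^1_0(0, 3/2) (so v(0) = v(3/2) = 0); weak form: ∫_0^3/2 u'v' dx = ∫_0^3/2 (2*sin(8*π*x/3)) v dx for all v ∈ V.

Multiply both sides by a test function v and integrate from 0 to 3/2:
  ∫_0^3/2 −u''(x) v(x) dx = ∫_0^3/2 f(x) v(x) dx.
Integrate the LHS by parts once:
  ∫_0^3/2 −u'' v dx = −[u'(x) v(x)]_0^3/2 + ∫_0^3/2 u'(x) v'(x) dx.
Thus ∫_0^3/2 u'(x) v'(x) dx = ∫_0^3/2 f(x) v(x) dx + [u'(x) v(x)]_0^3/2.
Choose V so that boundary terms are either known or forced to vanish.
u is Dirichlet: u(0) = u(3/2) = 0. Let V = H^1_0(0, 3/2); then v(0) = v(3/2) = 0, and [u' v]_0^3/2 = 0.
Weak formulation: find u (satisfying any essential BC) such that ∫_0^3/2 u'(x) v'(x) dx = ∫_0^3/2 f v dx for all v ∈ V.
Substituting f(x) = 2*sin(8*π*x/3), the right-hand side is ∫_0^3/2 (2*sin(8*π*x/3)) v dx.


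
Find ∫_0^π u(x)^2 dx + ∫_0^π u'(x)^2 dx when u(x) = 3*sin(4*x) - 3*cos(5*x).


||u||_{H^1(0,π)}^2 = 416 + 387*π/2

u'(x) = 15*sin(5*x) + 12*cos(4*x).
Expand u² and (u')² and integrate term by term on (0, π), using: for integers n ≥ 1, ∫_0^π sin²(nx) dx = ∫_0^π cos²(nx) dx = π/2; for n ≠ n', ∫_0^π sin(nx)sin(n'x) dx = ∫_0^π cos(nx)cos(n'x) dx = 0; and by product-to-sum, ∫_0^π sin(nx)cos(n'x) dx = ½∫_0^π [sin((n+n')x) + sin((n−n')x)] dx, which is 0 when n+n' is even and 2n/(n²−n'²) when n+n' is odd (it need not vanish on (0, π)).
  u² squared terms: (-3)²·∫cos(5x)² dx = 9·π/2 = 9*π/2;  (3)²·∫sin(4x)² dx = 9·π/2 = 9*π/2.
  u² cross terms: 2·(-3)·(3)·∫cos(5x)·sin(4x) dx = -18·(-8/9) = 16.
  So ∫_0^π u² dx = 9*π/2 + 9*π/2 + 16 = 16 + 9*π.
  (u')² squared terms: (12)²·∫cos(4x)² dx = 144·π/2 = 72*π;  (15)²·∫sin(5x)² dx = 225·π/2 = 225*π/2.
  (u')² cross terms: 2·(12)·(15)·∫cos(4x)·sin(5x) dx = 360·(10/9) = 400.
  So ∫_0^π (u')² dx = 72*π + 225*π/2 + 400 = 400 + 369*π/2.
||u||_{H^1}^2 = (16 + 9*π) + (400 + 369*π/2) = 416 + 387*π/2.


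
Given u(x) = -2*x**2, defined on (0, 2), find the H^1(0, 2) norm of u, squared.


||u||_{H^1}^2 = 1024/15

The H^1 norm (squared) on an interval (0, L) is
  ||u||_{H^1}^2 = ∫_0^L u(x)^2 dx + ∫_0^L u'(x)^2 dx.
Compute u'(x) = -4*x.
Then u(x)^2 = 4*x**4 and u'(x)^2 = 16*x**2.
Integrate each monomial from 0 to 2 using ∫_0^2 c·x^n dx = c·2^(n+1)/(n+1):
  ∫_0^2 u(x)^2 dx = ∫_0^2 (4*x^4) dx. Term by term:
    ∫_0^2 4*x^4 dx = 128/5.
  ∫_0^2 u'(x)^2 dx = ∫_0^2 (16*x^2) dx. Term by term:
    ∫_0^2 16*x^2 dx = 128/3.
Adding: ||u||_{H^1}^2 = 128/5 + 128/3 = 1024/15.


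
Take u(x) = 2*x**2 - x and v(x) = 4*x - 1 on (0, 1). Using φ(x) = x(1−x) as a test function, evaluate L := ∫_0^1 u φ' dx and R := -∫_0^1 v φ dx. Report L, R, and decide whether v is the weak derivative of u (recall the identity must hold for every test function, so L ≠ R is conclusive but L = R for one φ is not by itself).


LHS = -1/6, RHS = -1/6. Yes, v = u' weakly.

u(x) = 2*x**2 - x, classical derivative u'(x) = 4*x - 1.
φ(x) = x(1−x), so φ'(x) = 1 - 2*x.
Note φ(0) = φ(1) = 0, so the boundary term u·φ vanishes.
LHS = ∫_0^1 u(x) φ'(x) dx = ∫_0^1 (-4*x^3 + 4*x^2 - x) dx. Term by term:
  ∫_0^1 -4*x^3 dx = -1;  ∫_0^1 4*x^2 dx = 4/3;  ∫_0^1 -x dx = -1/2.
Sum: -1 + 4/3 − 1/2 = -1/6.
So LHS = -1/6.
∫_0^1 v(x) φ(x) dx = ∫_0^1 (-4*x^3 + 5*x^2 - x) dx. Term by term:
  ∫_0^1 -4*x^3 dx = -1;  ∫_0^1 5*x^2 dx = 5/3;  ∫_0^1 -x dx = -1/2.
Sum: -1 + 5/3 − 1/2 = 1/6.
So RHS = -∫_0^1 v(x) φ(x) dx = -1/6.
LHS = RHS, so the identity holds for this test φ.
Moreover u is smooth here and v(x) = u'(x) = 4*x - 1 pointwise, so the identity holds for every test function. Hence v is the weak derivative of u.


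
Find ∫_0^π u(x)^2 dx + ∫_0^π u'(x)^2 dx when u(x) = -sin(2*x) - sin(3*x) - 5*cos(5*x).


||u||_{H^1(0,π)}^2 = -1040/21 + 665*π/2

u'(x) = 25*sin(5*x) - 2*cos(2*x) - 3*cos(3*x).
Expand u² and (u')² and integrate term by term on (0, π), using: for integers n ≥ 1, ∫_0^π sin²(nx) dx = ∫_0^π cos²(nx) dx = π/2; for n ≠ n', ∫_0^π sin(nx)sin(n'x) dx = ∫_0^π cos(nx)cos(n'x) dx = 0; and by product-to-sum, ∫_0^π sin(nx)cos(n'x) dx = ½∫_0^π [sin((n+n')x) + sin((n−n')x)] dx, which is 0 when n+n' is even and 2n/(n²−n'²) when n+n' is odd (it need not vanish on (0, π)).
  u² squared terms: (-1)²·∫sin(2x)² dx = 1·π/2 = π/2;  (-1)²·∫sin(3x)² dx = 1·π/2 = π/2;  (-5)²·∫cos(5x)² dx = 25·π/2 = 25*π/2.
  u² cross terms: 2·(-1)·(-1)·∫sin(2x)·sin(3x) dx = 2·(0) = 0;  2·(-1)·(-5)·∫sin(2x)·cos(5x) dx = 10·(-4/21) = -40/21;  2·(-1)·(-5)·∫sin(3x)·cos(5x) dx = 10·(0) = 0.
  So ∫_0^π u² dx = π/2 + π/2 + 25*π/2 + 0 − 40/21 + 0 = -40/21 + 27*π/2.
  (u')² squared terms: (-3)²·∫cos(3x)² dx = 9·π/2 = 9*π/2;  (-2)²·∫cos(2x)² dx = 4·π/2 = 2*π;  (25)²·∫sin(5x)² dx = 625·π/2 = 625*π/2.
  (u')² cross terms: 2·(-3)·(-2)·∫cos(3x)·cos(2x) dx = 12·(0) = 0;  2·(-3)·(25)·∫cos(3x)·sin(5x) dx = -150·(0) = 0;  2·(-2)·(25)·∫cos(2x)·sin(5x) dx = -100·(10/21) = -1000/21.
  So ∫_0^π (u')² dx = 9*π/2 + 2*π + 625*π/2 + 0 + 0 − 1000/21 = -1000/21 + 319*π.
||u||_{H^1}^2 = (-40/21 + 27*π/2) + (-1000/21 + 319*π) = -1040/21 + 665*π/2.


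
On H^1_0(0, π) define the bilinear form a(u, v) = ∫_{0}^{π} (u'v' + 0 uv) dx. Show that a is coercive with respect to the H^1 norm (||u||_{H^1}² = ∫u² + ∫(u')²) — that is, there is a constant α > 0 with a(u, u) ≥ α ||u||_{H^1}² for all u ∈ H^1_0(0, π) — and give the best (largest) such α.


α = 1/2

Coercivity of a(·,·) on H^1_0(0, π) means a(u, u) ≥ α ||u||_{H^1}² for every u ∈ H^1_0.
The interval has length L = π, and Poincaré/coercivity depend only on L. Here a(u, u) = ∫(u')² + (0)·∫u².
Here c = 0, so a(u,u) = ∫(u')² alone. The condition a(u,u) ≥ α||u||_{H^1}² reads (1−α)∫(u')² ≥ (α−c)∫u². Any admissible α is ≤ 1 (rapidly oscillating u have ∫u²/∫(u')² → 0), and α = 1 would force 0 ≥ (1−c)∫u², impossible since c < 1; so 1−α > 0. By the sharp Poincaré inequality on H^1_0 of an interval of length L, ∫(u')² ≥ (π/L)²∫u² with equality for the first sine mode sin(π(x−x₀)/L) (x₀ the left endpoint), so the inequality holds for all u iff (1−α)(π/L)² ≥ α − c, i.e. α ≤ ((π/L)² + c)/((π/L)² + 1) = (1 + c(L/π)²)/(1 + (L/π)²). (Direct route, valid since c ≤ 0: Poincaré gives c∫u² ≥ c(L/π)²∫(u')², so a(u,u) ≥ (1 + c(L/π)²)∫(u')², while ||u||_{H^1}² ≤ (1 + (L/π)²)∫(u')²; dividing yields the same α.) With (π/L)² = 1 and c = 0, the largest admissible constant is α = ((π/L)² + c)/((π/L)² + 1).
Simplifying, α = 1/2.


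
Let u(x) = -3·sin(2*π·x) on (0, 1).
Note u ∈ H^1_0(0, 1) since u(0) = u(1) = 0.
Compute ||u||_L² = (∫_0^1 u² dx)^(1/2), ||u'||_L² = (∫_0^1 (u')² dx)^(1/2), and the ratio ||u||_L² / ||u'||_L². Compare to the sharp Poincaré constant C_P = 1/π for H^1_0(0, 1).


||u||_L² / ||u'||_L² = 1/(2*π) < C_P = 1/π.

u(x) = -3·sin(2*π·x), so u'(x) = -6*π*cos(2*π*x).
Writing u(x) = A·sin(kπx/L) with A = -3 and k = 2, use ∫_0^L sin²(kπx/L) dx = L/2 and ∫_0^L cos²(kπx/L) dx = L/2.
u² = 9·sin²(2*π·x) and (u')² = 36*π^2·cos²(2*π·x), and each of sin², cos² integrates to L/2 = 1/2 over (0, 1).
∫_0^1 u² dx = 9/2, so ||u||_L² = 3*sqrt(2)/2.
∫_0^1 (u')² dx = 18*π^2, so ||u'||_L² = 3*sqrt(2)*π.
Ratio ||u||_L² / ||u'||_L² = 1/(2*π).
Sharp Poincaré constant on H^1_0(0, 1) is C_P = L/π = 1/π, achieved by sin(π·x).
This is the k = 2 harmonic; the ratio L/(kπ) is strictly less than C_P = L/π, consistent with the sharp inequality ||u||_L² ≤ C_P ||u'||_L².


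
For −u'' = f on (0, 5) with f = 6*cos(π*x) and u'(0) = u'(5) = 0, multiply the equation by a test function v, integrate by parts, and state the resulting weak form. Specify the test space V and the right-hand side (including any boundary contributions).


V = H^1(0, 5) (no boundary constraint on v; u is determined up to an additive constant); weak form: ∫_0^5 u'v' dx = ∫_0^5 (6*cos(π*x)) v dx for all v ∈ V.

Multiply both sides by a test function v and integrate from 0 to 5:
  ∫_0^5 −u''(x) v(x) dx = ∫_0^5 f(x) v(x) dx.
Integrate the LHS by parts once:
  ∫_0^5 −u'' v dx = −[u'(x) v(x)]_0^5 + ∫_0^5 u'(x) v'(x) dx.
Thus ∫_0^5 u'(x) v'(x) dx = ∫_0^5 f(x) v(x) dx + [u'(x) v(x)]_0^5.
Choose V so that boundary terms are either known or forced to vanish.
u has homogeneous Neumann: u'(0) = u'(5) = 0. So [u' v]_0^5 = 0·v(5) − 0·v(0) = 0 for any v; take V = H^1(0, 5).
Weak formulation: find u (satisfying any essential BC) such that ∫_0^5 u'(x) v'(x) dx = ∫_0^5 f v dx for all v ∈ V (homogeneous Neumann, so boundary terms vanish).
Substituting f(x) = 6*cos(π*x), the right-hand side is ∫_0^5 (6*cos(π*x)) v dx.
Compatibility check (pure Neumann): taking v ≡ 1 ∈ V gives 0 = ∫_0^5 f dx + (0) − (0), i.e. ∫_0^5 f dx must equal u'(0) − u'(5) = 0. Indeed ∫_0^5 (6*cos(π*x)) dx = 0, so the data are compatible. The solution is then unique only up to an additive constant (fix it e.g. by requiring ∫_0^5 u dx = 0).


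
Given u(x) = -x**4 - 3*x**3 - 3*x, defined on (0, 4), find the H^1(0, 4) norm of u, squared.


||u||_{H^1}^2 = 67168268/315

The H^1 norm (squared) on an interval (0, L) is
  ||u||_{H^1}^2 = ∫_0^L u(x)^2 dx + ∫_0^L u'(x)^2 dx.
Compute u'(x) = -4*x**3 - 9*x**2 - 3.
Then u(x)^2 = x**8 + 6*x**7 + 9*x**6 + 6*x**5 + 18*x**4 + 9*x**2 and u'(x)^2 = 16*x**6 + 72*x**5 + 81*x**4 + 24*x**3 + 54*x**2 + 9.
Integrate each monomial from 0 to 4 using ∫_0^4 c·x^n dx = c·4^(n+1)/(n+1):
  ∫_0^4 u(x)^2 dx = ∫_0^4 (x^8 + 6*x^7 + 9*x^6 + 6*x^5 + 18*x^4 + 9*x^2) dx. Term by term:
    ∫_0^4 x^8 dx = 262144/9;  ∫_0^4 6*x^7 dx = 49152;  ∫_0^4 9*x^6 dx = 147456/7;
    ∫_0^4 6*x^5 dx = 4096;  ∫_0^4 18*x^4 dx = 18432/5;  ∫_0^4 9*x^2 dx = 192.
  Sum: 262144/9 + 49152 + 147456/7 + 4096 + 18432/5 + 192 = 33805376/315.
  ∫_0^4 u'(x)^2 dx = ∫_0^4 (16*x^6 + 72*x^5 + 81*x^4 + 24*x^3 + 54*x^2 + 9) dx. Term by term:
    ∫_0^4 16*x^6 dx = 262144/7;  ∫_0^4 72*x^5 dx = 49152;  ∫_0^4 81*x^4 dx = 82944/5;
    ∫_0^4 24*x^3 dx = 1536;  ∫_0^4 54*x^2 dx = 1152;  ∫_0^4 9 dx = 36.
  Sum: 262144/7 + 49152 + 82944/5 + 1536 + 1152 + 36 = 3706988/35.
Adding: ||u||_{H^1}^2 = 33805376/315 + 3706988/35 = 67168268/315.


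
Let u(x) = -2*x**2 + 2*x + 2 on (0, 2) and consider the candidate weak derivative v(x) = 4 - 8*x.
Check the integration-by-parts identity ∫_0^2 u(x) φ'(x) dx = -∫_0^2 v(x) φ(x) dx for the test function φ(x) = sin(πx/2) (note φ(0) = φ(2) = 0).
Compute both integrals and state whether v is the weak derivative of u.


LHS = 8/π, RHS = 16/π. No, v is not the weak derivative of u.

u(x) = -2*x**2 + 2*x + 2, classical derivative u'(x) = 2 - 4*x.
φ(x) = sin(πx/2), so φ'(x) = π*cos(π*x/2)/2.
Note φ(0) = φ(2) = 0, so the boundary term u·φ vanishes.
LHS = ∫_0^2 u(x) φ'(x) dx = ∫_0^2 (-π*x^2*cos(π*x/2) + π*x*cos(π*x/2) + π*cos(π*x/2)) dx. Term by term:
  ∫_0^2 π*cos(π*x/2) dx = 0;  ∫_0^2 π*x*cos(π*x/2) dx = -8/π;  ∫_0^2 -π*x^2*cos(π*x/2) dx = 16/π.
Sum: 0 − 8/π + 16/π = 8/π.
So LHS = 8/π.
∫_0^2 v(x) φ(x) dx = ∫_0^2 (-8*x*sin(π*x/2) + 4*sin(π*x/2)) dx. Term by term:
  ∫_0^2 4*sin(π*x/2) dx = 16/π;  ∫_0^2 -8*x*sin(π*x/2) dx = -32/π.
Sum: 16/π − 32/π = -16/π.
So RHS = -∫_0^2 v(x) φ(x) dx = 16/π.
LHS − RHS = -8/π ≠ 0, so the identity fails.
(For a valid weak derivative the identity must hold for EVERY test function, in particular this one. The failure shows v is NOT the weak derivative of u.)
Correct weak derivative would be u'(x) = 2 - 4*x.


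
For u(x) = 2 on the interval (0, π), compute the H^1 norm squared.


||u||_{H^1(0,π)}^2 = 4*π

u'(x) = 0.
Expand u² and (u')² and integrate term by term on (0, π), using: for integers n ≥ 1, ∫_0^π sin²(nx) dx = ∫_0^π cos²(nx) dx = π/2; for n ≠ n', ∫_0^π sin(nx)sin(n'x) dx = ∫_0^π cos(nx)cos(n'x) dx = 0; and by product-to-sum, ∫_0^π sin(nx)cos(n'x) dx = ½∫_0^π [sin((n+n')x) + sin((n−n')x)] dx, which is 0 when n+n' is even and 2n/(n²−n'²) when n+n' is odd (it need not vanish on (0, π)). For the constant mode: ∫_0^π 1 dx = π, ∫_0^π cos(nx) dx = 0, ∫_0^π sin(nx) dx = (1−(−1)^n)/n.
  u² squared terms: (2)²·∫1 dx = 4·π = 4*π.
  So ∫_0^π u² dx = 4*π.
  u' ≡ 0, so ∫_0^π (u')² dx = 0.
||u||_{H^1}^2 = (4*π) + (0) = 4*π.


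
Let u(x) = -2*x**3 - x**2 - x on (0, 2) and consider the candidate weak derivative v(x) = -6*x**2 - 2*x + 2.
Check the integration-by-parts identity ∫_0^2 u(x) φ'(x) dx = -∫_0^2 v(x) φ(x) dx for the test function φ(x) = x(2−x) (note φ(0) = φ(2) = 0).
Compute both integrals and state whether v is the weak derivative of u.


LHS = 68/5, RHS = 48/5. No, v is not the weak derivative of u.

u(x) = -2*x**3 - x**2 - x, classical derivative u'(x) = -6*x**2 - 2*x - 1.
φ(x) = x(2−x), so φ'(x) = 2 - 2*x.
Note φ(0) = φ(2) = 0, so the boundary term u·φ vanishes.
LHS = ∫_0^2 u(x) φ'(x) dx = ∫_0^2 (4*x^4 - 2*x^3 - 2*x) dx. Term by term:
  ∫_0^2 4*x^4 dx = 128/5;  ∫_0^2 -2*x^3 dx = -8;  ∫_0^2 -2*x dx = -4.
Sum: 128/5 − 8 − 4 = 68/5.
So LHS = 68/5.
∫_0^2 v(x) φ(x) dx = ∫_0^2 (6*x^4 - 10*x^3 - 6*x^2 + 4*x) dx. Term by term:
  ∫_0^2 6*x^4 dx = 192/5;  ∫_0^2 -10*x^3 dx = -40;  ∫_0^2 -6*x^2 dx = -16;
  ∫_0^2 4*x dx = 8.
Sum: 192/5 − 40 − 16 + 8 = -48/5.
So RHS = -∫_0^2 v(x) φ(x) dx = 48/5.
LHS − RHS = 4 ≠ 0, so the identity fails.
(For a valid weak derivative the identity must hold for EVERY test function, in particular this one. The failure shows v is NOT the weak derivative of u.)
Correct weak derivative would be u'(x) = -6*x**2 - 2*x - 1.


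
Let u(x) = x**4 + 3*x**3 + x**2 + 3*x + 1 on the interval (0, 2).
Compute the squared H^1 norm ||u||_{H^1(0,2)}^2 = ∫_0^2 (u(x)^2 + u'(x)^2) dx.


||u||_{H^1}^2 = 920368/315

The H^1 norm (squared) on an interval (0, L) is
  ||u||_{H^1}^2 = ∫_0^L u(x)^2 dx + ∫_0^L u'(x)^2 dx.
Compute u'(x) = 4*x**3 + 9*x**2 + 2*x + 3.
Then u(x)^2 = x**8 + 6*x**7 + 11*x**6 + 12*x**5 + 21*x**4 + 12*x**3 + 11*x**2 + 6*x + 1 and u'(x)^2 = 16*x**6 + 72*x**5 + 97*x**4 + 60*x**3 + 58*x**2 + 12*x + 9.
Integrate each monomial from 0 to 2 using ∫_0^2 c·x^n dx = c·2^(n+1)/(n+1):
  ∫_0^2 u(x)^2 dx = ∫_0^2 (x^8 + 6*x^7 + 11*x^6 + 12*x^5 + 21*x^4 + 12*x^3 + 11*x^2 + 6*x + 1) dx. Term by term:
    ∫_0^2 x^8 dx = 512/9;  ∫_0^2 6*x^7 dx = 192;  ∫_0^2 11*x^6 dx = 1408/7;
    ∫_0^2 12*x^5 dx = 128;  ∫_0^2 21*x^4 dx = 672/5;  ∫_0^2 12*x^3 dx = 48;
    ∫_0^2 11*x^2 dx = 88/3;  ∫_0^2 6*x dx = 12;  ∫_0^2 1 dx = 2.
  Sum: 512/9 + 192 + 1408/7 + 128 + 672/5 + 48 + 88/3 + 12 + 2 = 253186/315.
  ∫_0^2 u'(x)^2 dx = ∫_0^2 (16*x^6 + 72*x^5 + 97*x^4 + 60*x^3 + 58*x^2 + 12*x + 9) dx. Term by term:
    ∫_0^2 16*x^6 dx = 2048/7;  ∫_0^2 72*x^5 dx = 768;  ∫_0^2 97*x^4 dx = 3104/5;
    ∫_0^2 60*x^3 dx = 240;  ∫_0^2 58*x^2 dx = 464/3;  ∫_0^2 12*x dx = 24;
    ∫_0^2 9 dx = 18.
  Sum: 2048/7 + 768 + 3104/5 + 240 + 464/3 + 24 + 18 = 222394/105.
Adding: ||u||_{H^1}^2 = 253186/315 + 222394/105 = 920368/315.


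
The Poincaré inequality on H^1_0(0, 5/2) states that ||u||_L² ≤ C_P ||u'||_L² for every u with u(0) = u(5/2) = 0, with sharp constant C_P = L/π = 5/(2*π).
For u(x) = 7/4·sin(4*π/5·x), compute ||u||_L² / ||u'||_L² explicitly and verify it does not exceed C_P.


||u||_L² / ||u'||_L² = 5/(4*π) < C_P = 5/(2*π).

u(x) = 7/4·sin(4*π/5·x), so u'(x) = 7*π*cos(4*π*x/5)/5.
Writing u(x) = A·sin(kπx/L) with A = 7/4 and k = 2, use ∫_0^L sin²(kπx/L) dx = L/2 and ∫_0^L cos²(kπx/L) dx = L/2.
u² = 49/16·sin²(4*π/5·x) and (u')² = 49*π^2/25·cos²(4*π/5·x), and each of sin², cos² integrates to L/2 = 5/4 over (0, 5/2).
∫_0^5/2 u² dx = 245/64, so ||u||_L² = 7*sqrt(5)/8.
∫_0^5/2 (u')² dx = 49*π^2/20, so ||u'||_L² = 7*sqrt(5)*π/10.
Ratio ||u||_L² / ||u'||_L² = 5/(4*π).
Sharp Poincaré constant on H^1_0(0, 5/2) is C_P = L/π = 5/(2*π), achieved by sin(2*π/5·x).
This is the k = 2 harmonic; the ratio L/(kπ) is strictly less than C_P = L/π, consistent with the sharp inequality ||u||_L² ≤ C_P ||u'||_L².


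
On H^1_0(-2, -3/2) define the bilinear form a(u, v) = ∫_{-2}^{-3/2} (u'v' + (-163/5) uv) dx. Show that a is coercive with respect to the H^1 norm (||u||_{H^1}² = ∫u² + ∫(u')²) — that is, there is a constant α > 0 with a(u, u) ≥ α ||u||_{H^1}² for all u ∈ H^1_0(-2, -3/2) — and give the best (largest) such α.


α = (-163 + 20*π^2)/(5*(1 + 4*π^2))

Coercivity of a(·,·) on H^1_0(-2, -3/2) means a(u, u) ≥ α ||u||_{H^1}² for every u ∈ H^1_0.
The interval has length L = 1/2, and Poincaré/coercivity depend only on L. Here a(u, u) = ∫(u')² + (-163/5)·∫u².
Here c = -163/5 < 0 with |c| < (π/L)² = 4*π^2, so coercivity still holds. The condition a(u,u) ≥ α||u||_{H^1}² reads (1−α)∫(u')² ≥ (α−c)∫u². Any admissible α is ≤ 1 (rapidly oscillating u have ∫u²/∫(u')² → 0), and α = 1 would force 0 ≥ (1−c)∫u², impossible since c < 1; so 1−α > 0. By the sharp Poincaré inequality on H^1_0 of an interval of length L, ∫(u')² ≥ (π/L)²∫u² with equality for the first sine mode sin(π(x−x₀)/L) (x₀ the left endpoint), so the inequality holds for all u iff (1−α)(π/L)² ≥ α − c, i.e. α ≤ ((π/L)² + c)/((π/L)² + 1) = (1 + c(L/π)²)/(1 + (L/π)²). (Direct route, valid since c ≤ 0: Poincaré gives c∫u² ≥ c(L/π)²∫(u')², so a(u,u) ≥ (1 + c(L/π)²)∫(u')², while ||u||_{H^1}² ≤ (1 + (L/π)²)∫(u')²; dividing yields the same α.) With (π/L)² = 4*π^2 and c = -163/5, the largest admissible constant is α = ((π/L)² + c)/((π/L)² + 1).
Simplifying, α = (-163 + 20*π^2)/(5*(1 + 4*π^2)).


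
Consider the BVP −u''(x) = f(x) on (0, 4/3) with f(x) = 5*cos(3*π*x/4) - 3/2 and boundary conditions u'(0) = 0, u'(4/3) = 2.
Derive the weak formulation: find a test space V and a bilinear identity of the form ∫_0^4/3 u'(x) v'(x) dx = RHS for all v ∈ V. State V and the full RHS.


V = H^1(0, 4/3) (v unrestricted at boundary; u is determined up to an additive constant); weak form: ∫_0^4/3 u'v' dx = ∫_0^4/3 (5*cos(3*π*x/4) - 3/2) v dx + 2·v(4/3) for all v ∈ V.

Multiply both sides by a test function v and integrate from 0 to 4/3:
  ∫_0^4/3 −u''(x) v(x) dx = ∫_0^4/3 f(x) v(x) dx.
Integrate the LHS by parts once:
  ∫_0^4/3 −u'' v dx = −[u'(x) v(x)]_0^4/3 + ∫_0^4/3 u'(x) v'(x) dx.
Thus ∫_0^4/3 u'(x) v'(x) dx = ∫_0^4/3 f(x) v(x) dx + [u'(x) v(x)]_0^4/3.
Choose V so that boundary terms are either known or forced to vanish.
u has inhomogeneous Neumann u'(0) = 0, u'(4/3) = 2. [u' v]_0^4/3 = (2)·v(4/3) − (0)·v(0) = 2·v(4/3). Take V = H^1(0, 4/3); boundary term becomes part of RHS.
Weak formulation: find u (satisfying any essential BC) such that ∫_0^4/3 u'(x) v'(x) dx = ∫_0^4/3 f v dx + 2·v(4/3) for all v ∈ V (Neumann data are natural BCs: they enter the RHS as boundary terms).
Substituting f(x) = 5*cos(3*π*x/4) - 3/2, the right-hand side is ∫_0^4/3 (5*cos(3*π*x/4) - 3/2) v dx + 2·v(4/3).
Compatibility check (pure Neumann): taking v ≡ 1 ∈ V gives 0 = ∫_0^4/3 f dx + (2) − (0), i.e. ∫_0^4/3 f dx must equal u'(0) − u'(4/3) = -2. Indeed ∫_0^4/3 (5*cos(3*π*x/4) - 3/2) dx = -2, so the data are compatible. The solution is then unique only up to an additive constant (fix it e.g. by requiring ∫_0^4/3 u dx = 0).


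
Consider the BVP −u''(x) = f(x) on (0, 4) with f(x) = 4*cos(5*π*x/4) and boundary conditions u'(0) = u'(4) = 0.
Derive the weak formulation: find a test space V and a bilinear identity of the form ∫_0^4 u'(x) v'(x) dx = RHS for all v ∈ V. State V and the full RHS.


V = H^1(0, 4) (no boundary constraint on v; u is determined up to an additive constant); weak form: ∫_0^4 u'v' dx = ∫_0^4 (4*cos(5*π*x/4)) v dx for all v ∈ V.

Multiply both sides by a test function v and integrate from 0 to 4:
  ∫_0^4 −u''(x) v(x) dx = ∫_0^4 f(x) v(x) dx.
Integrate the LHS by parts once:
  ∫_0^4 −u'' v dx = −[u'(x) v(x)]_0^4 + ∫_0^4 u'(x) v'(x) dx.
Thus ∫_0^4 u'(x) v'(x) dx = ∫_0^4 f(x) v(x) dx + [u'(x) v(x)]_0^4.
Choose V so that boundary terms are either known or forced to vanish.
u has homogeneous Neumann: u'(0) = u'(4) = 0. So [u' v]_0^4 = 0·v(4) − 0·v(0) = 0 for any v; take V = H^1(0, 4).
Weak formulation: find u (satisfying any essential BC) such that ∫_0^4 u'(x) v'(x) dx = ∫_0^4 f v dx for all v ∈ V (homogeneous Neumann, so boundary terms vanish).
Substituting f(x) = 4*cos(5*π*x/4), the right-hand side is ∫_0^4 (4*cos(5*π*x/4)) v dx.
Compatibility check (pure Neumann): taking v ≡ 1 ∈ V gives 0 = ∫_0^4 f dx + (0) − (0), i.e. ∫_0^4 f dx must equal u'(0) − u'(4) = 0. Indeed ∫_0^4 (4*cos(5*π*x/4)) dx = 0, so the data are compatible. The solution is then unique only up to an additive constant (fix it e.g. by requiring ∫_0^4 u dx = 0).


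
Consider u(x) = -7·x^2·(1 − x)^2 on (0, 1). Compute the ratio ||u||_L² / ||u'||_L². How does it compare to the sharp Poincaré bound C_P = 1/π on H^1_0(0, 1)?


||u||_L² / ||u'||_L² = sqrt(3)/6 < C_P = 1/π.

u(x) = -7·x^2·(1 − x)^2, so u'(x) = 14*x*(x*(1 - x) - (x - 1)^2).
u(x) = -7·x^2·(1 − x)^2 vanishes at x = 0 and x = 1, so u ∈ H^1_0(0, 1). Differentiate via the product rule and integrate the resulting polynomials term by term.
  ∫_0^1 u² dx = ∫_0^1 (49*x^8 - 196*x^7 + 294*x^6 - 196*x^5 + 49*x^4) dx. Term by term:
    ∫_0^1 49*x^8 dx = 49/9;  ∫_0^1 -196*x^7 dx = -49/2;  ∫_0^1 294*x^6 dx = 42;
    ∫_0^1 -196*x^5 dx = -98/3;  ∫_0^1 49*x^4 dx = 49/5.
  Sum: 49/9 − 49/2 + 42 − 98/3 + 49/5 = 7/90.
  ∫_0^1 (u')² dx = ∫_0^1 (784*x^6 - 2352*x^5 + 2548*x^4 - 1176*x^3 + 196*x^2) dx. Term by term:
    ∫_0^1 784*x^6 dx = 112;  ∫_0^1 -2352*x^5 dx = -392;  ∫_0^1 2548*x^4 dx = 2548/5;
    ∫_0^1 -1176*x^3 dx = -294;  ∫_0^1 196*x^2 dx = 196/3.
  Sum: 112 − 392 + 2548/5 − 294 + 196/3 = 14/15.
∫_0^1 u² dx = 7/90, so ||u||_L² = sqrt(70)/30.
∫_0^1 (u')² dx = 14/15, so ||u'||_L² = sqrt(210)/15.
Ratio ||u||_L² / ||u'||_L² = sqrt(3)/6.
Sharp Poincaré constant on H^1_0(0, 1) is C_P = L/π = 1/π, achieved by sin(π·x).
A polynomial bump cannot attain the sharp Poincaré constant (only the first sine eigenfunction does), so the ratio is strictly less than C_P, consistent with ||u||_L² ≤ C_P ||u'||_L².


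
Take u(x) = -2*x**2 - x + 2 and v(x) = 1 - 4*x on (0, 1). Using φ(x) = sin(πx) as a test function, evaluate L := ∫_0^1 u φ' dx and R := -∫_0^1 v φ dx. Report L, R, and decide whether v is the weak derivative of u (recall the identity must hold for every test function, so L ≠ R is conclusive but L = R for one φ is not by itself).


LHS = 6/π, RHS = 2/π. No, v is not the weak derivative of u.

u(x) = -2*x**2 - x + 2, classical derivative u'(x) = -4*x - 1.
φ(x) = sin(πx), so φ'(x) = π*cos(π*x).
Note φ(0) = φ(1) = 0, so the boundary term u·φ vanishes.
LHS = ∫_0^1 u(x) φ'(x) dx = ∫_0^1 (-2*π*x^2*cos(π*x) - π*x*cos(π*x) + 2*π*cos(π*x)) dx. Term by term:
  ∫_0^1 2*π*cos(π*x) dx = 0;  ∫_0^1 -π*x*cos(π*x) dx = 2/π;  ∫_0^1 -2*π*x^2*cos(π*x) dx = 4/π.
Sum: 0 + 2/π + 4/π = 6/π.
So LHS = 6/π.
∫_0^1 v(x) φ(x) dx = ∫_0^1 (-4*x*sin(π*x) + sin(π*x)) dx. Term by term:
  ∫_0^1 -4*x*sin(π*x) dx = -4/π;  ∫_0^1 sin(π*x) dx = 2/π.
Sum: -4/π + 2/π = -2/π.
So RHS = -∫_0^1 v(x) φ(x) dx = 2/π.
LHS − RHS = 4/π ≠ 0, so the identity fails.
(For a valid weak derivative the identity must hold for EVERY test function, in particular this one. The failure shows v is NOT the weak derivative of u.)
Correct weak derivative would be u'(x) = -4*x - 1.


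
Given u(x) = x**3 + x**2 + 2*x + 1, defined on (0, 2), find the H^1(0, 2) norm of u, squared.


||u||_{H^1}^2 = 10286/35

The H^1 norm (squared) on an interval (0, L) is
  ||u||_{H^1}^2 = ∫_0^L u(x)^2 dx + ∫_0^L u'(x)^2 dx.
Compute u'(x) = 3*x**2 + 2*x + 2.
Then u(x)^2 = x**6 + 2*x**5 + 5*x**4 + 6*x**3 + 6*x**2 + 4*x + 1 and u'(x)^2 = 9*x**4 + 12*x**3 + 16*x**2 + 8*x + 4.
Integrate each monomial from 0 to 2 using ∫_0^2 c·x^n dx = c·2^(n+1)/(n+1):
  ∫_0^2 u(x)^2 dx = ∫_0^2 (x^6 + 2*x^5 + 5*x^4 + 6*x^3 + 6*x^2 + 4*x + 1) dx. Term by term:
    ∫_0^2 x^6 dx = 128/7;  ∫_0^2 2*x^5 dx = 64/3;  ∫_0^2 5*x^4 dx = 32;
    ∫_0^2 6*x^3 dx = 24;  ∫_0^2 6*x^2 dx = 16;  ∫_0^2 4*x dx = 8;
    ∫_0^2 1 dx = 2.
  Sum: 128/7 + 64/3 + 32 + 24 + 16 + 8 + 2 = 2554/21.
  ∫_0^2 u'(x)^2 dx = ∫_0^2 (9*x^4 + 12*x^3 + 16*x^2 + 8*x + 4) dx. Term by term:
    ∫_0^2 9*x^4 dx = 288/5;  ∫_0^2 12*x^3 dx = 48;  ∫_0^2 16*x^2 dx = 128/3;
    ∫_0^2 8*x dx = 16;  ∫_0^2 4 dx = 8.
  Sum: 288/5 + 48 + 128/3 + 16 + 8 = 2584/15.
Adding: ||u||_{H^1}^2 = 2554/21 + 2584/15 = 10286/35.


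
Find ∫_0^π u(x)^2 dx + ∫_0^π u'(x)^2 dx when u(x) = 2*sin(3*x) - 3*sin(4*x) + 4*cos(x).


||u||_{H^1(0,π)}^2 = -128/5 + 225*π/2

u'(x) = -4*sin(x) + 6*cos(3*x) - 12*cos(4*x).
Expand u² and (u')² and integrate term by term on (0, π), using: for integers n ≥ 1, ∫_0^π sin²(nx) dx = ∫_0^π cos²(nx) dx = π/2; for n ≠ n', ∫_0^π sin(nx)sin(n'x) dx = ∫_0^π cos(nx)cos(n'x) dx = 0; and by product-to-sum, ∫_0^π sin(nx)cos(n'x) dx = ½∫_0^π [sin((n+n')x) + sin((n−n')x)] dx, which is 0 when n+n' is even and 2n/(n²−n'²) when n+n' is odd (it need not vanish on (0, π)).
  u² squared terms: (-3)²·∫sin(4x)² dx = 9·π/2 = 9*π/2;  (2)²·∫sin(3x)² dx = 4·π/2 = 2*π;  (4)²·∫cos(x)² dx = 16·π/2 = 8*π.
  u² cross terms: 2·(-3)·(2)·∫sin(4x)·sin(3x) dx = -12·(0) = 0;  2·(-3)·(4)·∫sin(4x)·cos(x) dx = -24·(8/15) = -64/5;  2·(2)·(4)·∫sin(3x)·cos(x) dx = 16·(0) = 0.
  So ∫_0^π u² dx = 9*π/2 + 2*π + 8*π + 0 − 64/5 + 0 = -64/5 + 29*π/2.
  (u')² squared terms: (-12)²·∫cos(4x)² dx = 144·π/2 = 72*π;  (-4)²·∫sin(x)² dx = 16·π/2 = 8*π;  (6)²·∫cos(3x)² dx = 36·π/2 = 18*π.
  (u')² cross terms: 2·(-12)·(-4)·∫cos(4x)·sin(x) dx = 96·(-2/15) = -64/5;  2·(-12)·(6)·∫cos(4x)·cos(3x) dx = -144·(0) = 0;  2·(-4)·(6)·∫sin(x)·cos(3x) dx = -48·(0) = 0.
  So ∫_0^π (u')² dx = 72*π + 8*π + 18*π − 64/5 + 0 + 0 = -64/5 + 98*π.
||u||_{H^1}^2 = (-64/5 + 29*π/2) + (-64/5 + 98*π) = -128/5 + 225*π/2.


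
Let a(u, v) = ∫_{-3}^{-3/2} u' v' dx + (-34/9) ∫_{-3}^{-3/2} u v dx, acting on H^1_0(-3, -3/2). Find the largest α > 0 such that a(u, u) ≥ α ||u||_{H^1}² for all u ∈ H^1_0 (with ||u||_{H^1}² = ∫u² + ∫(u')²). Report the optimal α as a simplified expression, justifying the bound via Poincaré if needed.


α = 2*(-17 + 2*π^2)/(9 + 4*π^2)

Coercivity of a(·,·) on H^1_0(-3, -3/2) means a(u, u) ≥ α ||u||_{H^1}² for every u ∈ H^1_0.
The interval has length L = 3/2, and Poincaré/coercivity depend only on L. Here a(u, u) = ∫(u')² + (-34/9)·∫u².
Here c = -34/9 < 0 with |c| < (π/L)² = 4*π^2/9, so coercivity still holds. The condition a(u,u) ≥ α||u||_{H^1}² reads (1−α)∫(u')² ≥ (α−c)∫u². Any admissible α is ≤ 1 (rapidly oscillating u have ∫u²/∫(u')² → 0), and α = 1 would force 0 ≥ (1−c)∫u², impossible since c < 1; so 1−α > 0. By the sharp Poincaré inequality on H^1_0 of an interval of length L, ∫(u')² ≥ (π/L)²∫u² with equality for the first sine mode sin(π(x−x₀)/L) (x₀ the left endpoint), so the inequality holds for all u iff (1−α)(π/L)² ≥ α − c, i.e. α ≤ ((π/L)² + c)/((π/L)² + 1) = (1 + c(L/π)²)/(1 + (L/π)²). (Direct route, valid since c ≤ 0: Poincaré gives c∫u² ≥ c(L/π)²∫(u')², so a(u,u) ≥ (1 + c(L/π)²)∫(u')², while ||u||_{H^1}² ≤ (1 + (L/π)²)∫(u')²; dividing yields the same α.) With (π/L)² = 4*π^2/9 and c = -34/9, the largest admissible constant is α = ((π/L)² + c)/((π/L)² + 1).
Simplifying, α = 2*(-17 + 2*π^2)/(9 + 4*π^2).


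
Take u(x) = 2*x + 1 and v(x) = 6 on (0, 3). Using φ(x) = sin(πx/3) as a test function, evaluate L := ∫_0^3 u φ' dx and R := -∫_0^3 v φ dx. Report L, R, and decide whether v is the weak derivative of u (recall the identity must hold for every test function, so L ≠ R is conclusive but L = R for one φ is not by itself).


LHS = -12/π, RHS = -36/π. No, v is not the weak derivative of u.

u(x) = 2*x + 1, classical derivative u'(x) = 2.
φ(x) = sin(πx/3), so φ'(x) = π*cos(π*x/3)/3.
Note φ(0) = φ(3) = 0, so the boundary term u·φ vanishes.
LHS = ∫_0^3 u(x) φ'(x) dx = ∫_0^3 (2*π*x*cos(π*x/3)/3 + π*cos(π*x/3)/3) dx. Term by term:
  ∫_0^3 π*cos(π*x/3)/3 dx = 0;  ∫_0^3 2*π*x*cos(π*x/3)/3 dx = -12/π.
Sum: 0 − 12/π = -12/π.
So LHS = -12/π.
∫_0^3 v(x) φ(x) dx = ∫_0^3 (6*sin(π*x/3)) dx. Term by term:
  ∫_0^3 6*sin(π*x/3) dx = 36/π.
So RHS = -∫_0^3 v(x) φ(x) dx = -36/π.
LHS − RHS = 24/π ≠ 0, so the identity fails.
(For a valid weak derivative the identity must hold for EVERY test function, in particular this one. The failure shows v is NOT the weak derivative of u.)
Correct weak derivative would be u'(x) = 2.


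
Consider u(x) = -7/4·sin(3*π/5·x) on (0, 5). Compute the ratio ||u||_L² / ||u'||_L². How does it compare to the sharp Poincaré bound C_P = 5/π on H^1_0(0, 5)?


||u||_L² / ||u'||_L² = 5/(3*π) < C_P = 5/π.

u(x) = -7/4·sin(3*π/5·x), so u'(x) = -21*π*cos(3*π*x/5)/20.
Writing u(x) = A·sin(kπx/L) with A = -7/4 and k = 3, use ∫_0^L sin²(kπx/L) dx = L/2 and ∫_0^L cos²(kπx/L) dx = L/2.
u² = 49/16·sin²(3*π/5·x) and (u')² = 441*π^2/400·cos²(3*π/5·x), and each of sin², cos² integrates to L/2 = 5/2 over (0, 5).
∫_0^5 u² dx = 245/32, so ||u||_L² = 7*sqrt(10)/8.
∫_0^5 (u')² dx = 441*π^2/160, so ||u'||_L² = 21*sqrt(10)*π/40.
Ratio ||u||_L² / ||u'||_L² = 5/(3*π).
Sharp Poincaré constant on H^1_0(0, 5) is C_P = L/π = 5/π, achieved by sin(π/5·x).
This is the k = 3 harmonic; the ratio L/(kπ) is strictly less than C_P = L/π, consistent with the sharp inequality ||u||_L² ≤ C_P ||u'||_L².


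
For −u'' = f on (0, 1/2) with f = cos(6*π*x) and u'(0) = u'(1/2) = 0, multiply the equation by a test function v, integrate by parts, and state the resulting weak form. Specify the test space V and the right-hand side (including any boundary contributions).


V = H^1(0, 1/2) (no boundary constraint on v; u is determined up to an additive constant); weak form: ∫_0^1/2 u'v' dx = ∫_0^1/2 (cos(6*π*x)) v dx for all v ∈ V.

Multiply both sides by a test function v and integrate from 0 to 1/2:
  ∫_0^1/2 −u''(x) v(x) dx = ∫_0^1/2 f(x) v(x) dx.
Integrate the LHS by parts once:
  ∫_0^1/2 −u'' v dx = −[u'(x) v(x)]_0^1/2 + ∫_0^1/2 u'(x) v'(x) dx.
Thus ∫_0^1/2 u'(x) v'(x) dx = ∫_0^1/2 f(x) v(x) dx + [u'(x) v(x)]_0^1/2.
Choose V so that boundary terms are either known or forced to vanish.
u has homogeneous Neumann: u'(0) = u'(1/2) = 0. So [u' v]_0^1/2 = 0·v(1/2) − 0·v(0) = 0 for any v; take V = H^1(0, 1/2).
Weak formulation: find u (satisfying any essential BC) such that ∫_0^1/2 u'(x) v'(x) dx = ∫_0^1/2 f v dx for all v ∈ V (homogeneous Neumann, so boundary terms vanish).
Substituting f(x) = cos(6*π*x), the right-hand side is ∫_0^1/2 (cos(6*π*x)) v dx.
Compatibility check (pure Neumann): taking v ≡ 1 ∈ V gives 0 = ∫_0^1/2 f dx + (0) − (0), i.e. ∫_0^1/2 f dx must equal u'(0) − u'(1/2) = 0. Indeed ∫_0^1/2 (cos(6*π*x)) dx = 0, so the data are compatible. The solution is then unique only up to an additive constant (fix it e.g. by requiring ∫_0^1/2 u dx = 0).
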